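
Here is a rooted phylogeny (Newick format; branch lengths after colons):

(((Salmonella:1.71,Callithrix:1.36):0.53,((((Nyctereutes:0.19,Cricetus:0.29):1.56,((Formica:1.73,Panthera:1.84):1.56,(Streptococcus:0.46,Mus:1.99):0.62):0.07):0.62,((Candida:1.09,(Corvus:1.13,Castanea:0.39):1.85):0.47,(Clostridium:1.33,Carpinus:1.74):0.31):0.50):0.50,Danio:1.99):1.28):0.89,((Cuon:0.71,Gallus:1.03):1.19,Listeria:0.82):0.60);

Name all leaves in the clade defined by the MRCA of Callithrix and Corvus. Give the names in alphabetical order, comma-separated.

Tracing Callithrix: it sits inside (Salmonella,Callithrix).
Tracing Corvus: it sits inside (Corvus,Castanea).
The smallest clade enclosing both is ((Salmonella,Callithrix),((((Nyctereutes,Cricetus),((Formica,Panthera),(Streptococcus,Mus))),((Candida,(Corvus,Castanea)),(Clostridium,Carpinus))),Danio)); the answer is its 14 terminal taxa in alphabetical order.

Callithrix, Candida, Carpinus, Castanea, Clostridium, Corvus, Cricetus, Danio, Formica, Mus, Nyctereutes, Panthera, Salmonella, Streptococcus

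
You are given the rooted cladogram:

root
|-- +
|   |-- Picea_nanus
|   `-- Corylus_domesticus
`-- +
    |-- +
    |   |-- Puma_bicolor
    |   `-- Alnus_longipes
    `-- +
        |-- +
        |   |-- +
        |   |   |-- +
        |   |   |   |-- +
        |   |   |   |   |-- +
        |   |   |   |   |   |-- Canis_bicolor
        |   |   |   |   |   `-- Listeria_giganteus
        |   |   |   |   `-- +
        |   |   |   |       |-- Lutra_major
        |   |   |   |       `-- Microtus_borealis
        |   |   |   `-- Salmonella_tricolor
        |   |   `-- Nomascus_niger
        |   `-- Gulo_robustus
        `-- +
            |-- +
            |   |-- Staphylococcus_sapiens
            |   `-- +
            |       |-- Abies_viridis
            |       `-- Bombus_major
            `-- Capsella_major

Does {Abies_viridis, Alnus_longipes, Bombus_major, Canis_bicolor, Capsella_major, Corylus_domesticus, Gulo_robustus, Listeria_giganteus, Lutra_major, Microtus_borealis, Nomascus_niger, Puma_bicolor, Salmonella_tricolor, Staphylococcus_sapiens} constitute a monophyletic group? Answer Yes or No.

No

The MRCA of the listed taxa is the root, so the smallest clade containing them is the whole tree.
That clade also contains Picea_nanus, which is not in the proposed group, so the group is not monophyletic.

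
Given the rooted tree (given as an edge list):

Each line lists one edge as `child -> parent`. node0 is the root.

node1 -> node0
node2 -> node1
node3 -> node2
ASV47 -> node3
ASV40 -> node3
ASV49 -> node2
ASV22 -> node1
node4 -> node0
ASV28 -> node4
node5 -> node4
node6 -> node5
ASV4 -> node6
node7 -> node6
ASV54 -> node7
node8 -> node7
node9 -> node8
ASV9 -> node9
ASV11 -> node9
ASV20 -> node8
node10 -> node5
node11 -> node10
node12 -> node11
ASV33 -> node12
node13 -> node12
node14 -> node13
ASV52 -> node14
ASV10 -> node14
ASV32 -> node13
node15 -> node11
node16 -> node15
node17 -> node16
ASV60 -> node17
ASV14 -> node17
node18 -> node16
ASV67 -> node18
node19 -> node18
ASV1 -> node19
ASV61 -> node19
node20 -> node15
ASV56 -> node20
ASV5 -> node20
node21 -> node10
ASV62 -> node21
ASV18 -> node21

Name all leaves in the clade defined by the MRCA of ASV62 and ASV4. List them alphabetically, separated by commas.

Tracing ASV62: it sits inside (ASV62,ASV18).
Tracing ASV4: it sits inside (ASV4,(ASV54,((ASV9,ASV11),ASV20))).
The smallest clade enclosing both is ((ASV4,(ASV54,((ASV9,ASV11),ASV20))),(((ASV33,((ASV52,ASV10),ASV32)),(((ASV60,ASV14),(ASV67,(ASV1,ASV61))),(ASV56,ASV5))),(ASV62,ASV18))); the answer is its 18 terminal taxa in alphabetical order.

ASV1, ASV10, ASV11, ASV14, ASV18, ASV20, ASV32, ASV33, ASV4, ASV5, ASV52, ASV54, ASV56, ASV60, ASV61, ASV62, ASV67, ASV9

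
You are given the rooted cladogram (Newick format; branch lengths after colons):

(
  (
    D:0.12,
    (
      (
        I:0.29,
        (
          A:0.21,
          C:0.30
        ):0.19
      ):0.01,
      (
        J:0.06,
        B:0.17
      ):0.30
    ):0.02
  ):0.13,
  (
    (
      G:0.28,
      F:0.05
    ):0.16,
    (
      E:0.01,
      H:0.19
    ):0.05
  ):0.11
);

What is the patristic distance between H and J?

The path runs H → … → MRCA → … → J; the MRCA is the root of the tree.
Branch lengths along that path: 0.19 + 0.05 + 0.11 + 0.13 + 0.02 + 0.30 + 0.06 = 0.86.

0.86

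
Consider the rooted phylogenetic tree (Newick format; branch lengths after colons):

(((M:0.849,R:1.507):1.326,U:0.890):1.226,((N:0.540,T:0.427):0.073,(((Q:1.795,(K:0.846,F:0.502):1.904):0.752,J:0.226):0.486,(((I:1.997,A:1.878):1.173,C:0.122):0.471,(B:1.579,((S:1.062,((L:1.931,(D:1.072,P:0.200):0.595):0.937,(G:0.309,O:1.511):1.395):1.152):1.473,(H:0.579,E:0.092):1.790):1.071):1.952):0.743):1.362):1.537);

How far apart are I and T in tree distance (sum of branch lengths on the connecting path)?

The path runs I → … → MRCA → … → T; the MRCA is the node subtending ((N,T),(((Q,(K,F)),J),(((I,A),C),(B,((S,((L,(D,P)),(G,O))),(H,E)))))).
Branch lengths along that path: 1.997 + 1.173 + 0.471 + 0.743 + 1.362 + 0.073 + 0.427 = 6.246.

6.246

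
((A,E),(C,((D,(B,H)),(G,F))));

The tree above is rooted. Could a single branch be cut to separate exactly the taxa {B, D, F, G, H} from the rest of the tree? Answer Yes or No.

Yes

The most recent common ancestor of these taxa subtends ((D,(B,H)),(G,F)).
That clade has exactly 5 tips — every listed taxon and nothing else — so the group is monophyletic.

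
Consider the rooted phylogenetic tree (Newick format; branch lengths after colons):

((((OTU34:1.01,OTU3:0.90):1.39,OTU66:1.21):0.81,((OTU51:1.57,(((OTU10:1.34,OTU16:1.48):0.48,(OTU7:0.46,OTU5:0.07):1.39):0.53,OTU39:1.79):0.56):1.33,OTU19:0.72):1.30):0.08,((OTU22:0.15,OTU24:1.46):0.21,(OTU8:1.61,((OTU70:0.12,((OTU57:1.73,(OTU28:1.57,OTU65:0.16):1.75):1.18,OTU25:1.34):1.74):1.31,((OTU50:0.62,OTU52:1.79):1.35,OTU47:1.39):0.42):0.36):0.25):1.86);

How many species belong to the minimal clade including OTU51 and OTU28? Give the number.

The MRCA of OTU51 and OTU28 is the root, so the clade is the entire tree.
That clade contains 21 terminal taxa: OTU10, OTU16, OTU19, OTU22, OTU24, OTU25, OTU28, OTU3, OTU34, OTU39, OTU47, OTU5, OTU50, OTU51, OTU52, OTU57, OTU65, OTU66, OTU7, OTU70, OTU8.

21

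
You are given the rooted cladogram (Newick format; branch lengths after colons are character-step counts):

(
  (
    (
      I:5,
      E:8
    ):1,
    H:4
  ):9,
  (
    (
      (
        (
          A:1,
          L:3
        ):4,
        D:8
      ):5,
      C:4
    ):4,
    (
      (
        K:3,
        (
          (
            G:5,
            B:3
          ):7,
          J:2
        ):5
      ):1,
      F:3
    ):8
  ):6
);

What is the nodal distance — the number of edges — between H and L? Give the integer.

7

The MRCA of H and L is the root of the tree.
From H up to that node: 2 branches. From L up to the same node: 5 branches. Total: 2 + 5 = 7.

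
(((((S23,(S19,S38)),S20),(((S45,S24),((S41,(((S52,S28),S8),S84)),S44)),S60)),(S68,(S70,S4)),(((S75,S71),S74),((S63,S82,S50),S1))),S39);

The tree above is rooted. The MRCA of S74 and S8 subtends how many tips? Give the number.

The MRCA of S74 and S8 is the node subtending ((((S23,(S19,S38)),S20),(((S45,S24),((S41,(((S52,S28),S8),S84)),S44)),S60)),(S68,(S70,S4)),(((S75,S71),S74),((S63,S82,S50),S1))).
That clade contains 23 terminal taxa: S1, S19, S20, S23, S24, S28, S38, S4, S41, S44, S45, S50, S52, S60, S63, S68, S70, S71, S74, S75, S8, S82, S84.

23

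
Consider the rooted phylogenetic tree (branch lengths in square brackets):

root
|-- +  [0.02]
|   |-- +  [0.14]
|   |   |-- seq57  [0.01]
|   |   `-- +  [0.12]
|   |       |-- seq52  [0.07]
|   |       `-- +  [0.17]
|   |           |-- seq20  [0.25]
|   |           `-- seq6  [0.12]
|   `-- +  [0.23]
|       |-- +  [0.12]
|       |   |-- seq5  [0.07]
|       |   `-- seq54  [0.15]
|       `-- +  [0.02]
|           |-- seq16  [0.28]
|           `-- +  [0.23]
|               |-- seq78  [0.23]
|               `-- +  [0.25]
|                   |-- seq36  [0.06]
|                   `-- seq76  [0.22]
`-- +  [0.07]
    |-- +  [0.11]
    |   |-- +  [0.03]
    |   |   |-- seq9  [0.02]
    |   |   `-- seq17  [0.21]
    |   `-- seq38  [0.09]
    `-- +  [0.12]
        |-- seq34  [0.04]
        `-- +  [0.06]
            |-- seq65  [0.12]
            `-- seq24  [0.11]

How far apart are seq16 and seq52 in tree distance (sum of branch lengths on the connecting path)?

The path runs seq16 → … → MRCA → … → seq52; the MRCA is the node subtending ((seq57,(seq52,(seq20,seq6))),((seq5,seq54),(seq16,(seq78,(seq36,seq76))))).
Branch lengths along that path: 0.28 + 0.02 + 0.23 + 0.14 + 0.12 + 0.07 = 0.86.

0.86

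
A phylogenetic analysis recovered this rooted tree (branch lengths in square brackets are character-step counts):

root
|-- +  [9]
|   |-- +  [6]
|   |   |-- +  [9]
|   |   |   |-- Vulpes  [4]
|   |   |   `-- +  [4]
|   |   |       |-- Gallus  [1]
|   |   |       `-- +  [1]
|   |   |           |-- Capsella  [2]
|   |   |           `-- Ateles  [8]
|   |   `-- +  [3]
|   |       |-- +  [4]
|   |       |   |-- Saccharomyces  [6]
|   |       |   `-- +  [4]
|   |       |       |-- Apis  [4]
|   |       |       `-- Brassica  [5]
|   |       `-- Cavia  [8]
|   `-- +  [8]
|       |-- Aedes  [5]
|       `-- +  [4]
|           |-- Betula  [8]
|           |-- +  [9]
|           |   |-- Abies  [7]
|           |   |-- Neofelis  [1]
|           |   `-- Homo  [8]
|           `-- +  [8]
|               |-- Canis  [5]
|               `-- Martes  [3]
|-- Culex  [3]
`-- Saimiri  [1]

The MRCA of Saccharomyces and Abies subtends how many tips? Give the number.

15

The MRCA of Saccharomyces and Abies is the node subtending (((Vulpes,(Gallus,(Capsella,Ateles))),((Saccharomyces,(Apis,Brassica)),Cavia)),(Aedes,(Betula,(Abies,Neofelis,Homo),(Canis,Martes)))).
That clade contains 15 terminal taxa: Abies, Aedes, Apis, Ateles, Betula, Brassica, Canis, Capsella, Cavia, Gallus, Homo, Martes, Neofelis, Saccharomyces, Vulpes.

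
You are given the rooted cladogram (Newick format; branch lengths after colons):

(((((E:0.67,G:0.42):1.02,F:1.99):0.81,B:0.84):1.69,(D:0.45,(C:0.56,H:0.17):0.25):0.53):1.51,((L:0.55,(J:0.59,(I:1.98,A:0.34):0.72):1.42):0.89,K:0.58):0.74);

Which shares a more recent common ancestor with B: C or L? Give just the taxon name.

C

The MRCA of B and C subtends ((((E,G),F),B),(D,(C,H))) (7 taxa).
The MRCA of B and L is the root, subtending the entire tree (12 taxa).
The first is nested inside the second, so B shares a more recent common ancestor with C.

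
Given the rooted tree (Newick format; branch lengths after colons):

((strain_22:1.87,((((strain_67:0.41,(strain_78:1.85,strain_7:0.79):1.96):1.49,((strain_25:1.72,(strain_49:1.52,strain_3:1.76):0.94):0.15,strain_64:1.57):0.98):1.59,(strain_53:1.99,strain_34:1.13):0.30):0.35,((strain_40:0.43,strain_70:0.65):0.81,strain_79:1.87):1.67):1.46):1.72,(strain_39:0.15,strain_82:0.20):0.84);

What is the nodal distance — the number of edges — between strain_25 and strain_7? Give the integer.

6

The MRCA of strain_25 and strain_7 is the node subtending ((strain_67,(strain_78,strain_7)),((strain_25,(strain_49,strain_3)),strain_64)).
From strain_25 up to that node: 3 branches. From strain_7 up to the same node: 3 branches. Total: 3 + 3 = 6.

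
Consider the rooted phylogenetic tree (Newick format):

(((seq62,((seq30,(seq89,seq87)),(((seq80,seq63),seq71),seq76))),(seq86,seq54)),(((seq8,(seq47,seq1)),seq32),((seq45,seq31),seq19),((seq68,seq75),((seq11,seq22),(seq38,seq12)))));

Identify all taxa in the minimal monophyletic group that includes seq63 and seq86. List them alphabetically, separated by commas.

Tracing seq63: it sits inside (seq80,seq63).
Tracing seq86: it sits inside (seq86,seq54).
The smallest clade enclosing both is ((seq62,((seq30,(seq89,seq87)),(((seq80,seq63),seq71),seq76))),(seq86,seq54)); the answer is its 10 terminal taxa in alphabetical order.

seq30, seq54, seq62, seq63, seq71, seq76, seq80, seq86, seq87, seq89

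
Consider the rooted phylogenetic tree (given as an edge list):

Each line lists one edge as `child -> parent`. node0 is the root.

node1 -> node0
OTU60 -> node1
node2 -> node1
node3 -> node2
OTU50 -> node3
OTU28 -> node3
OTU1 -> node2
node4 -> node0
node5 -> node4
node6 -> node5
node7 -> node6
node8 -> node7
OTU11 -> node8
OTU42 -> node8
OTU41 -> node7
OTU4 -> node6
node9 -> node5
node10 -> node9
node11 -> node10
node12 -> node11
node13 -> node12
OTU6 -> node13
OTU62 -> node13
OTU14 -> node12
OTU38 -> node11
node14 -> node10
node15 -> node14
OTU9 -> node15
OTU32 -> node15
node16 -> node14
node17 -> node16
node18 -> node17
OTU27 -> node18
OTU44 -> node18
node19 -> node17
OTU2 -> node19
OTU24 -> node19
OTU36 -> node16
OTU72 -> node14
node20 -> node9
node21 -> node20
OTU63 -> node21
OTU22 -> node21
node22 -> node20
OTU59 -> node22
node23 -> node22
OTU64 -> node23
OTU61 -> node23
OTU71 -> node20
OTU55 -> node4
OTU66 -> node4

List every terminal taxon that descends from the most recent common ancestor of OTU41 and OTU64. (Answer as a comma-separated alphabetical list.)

OTU11, OTU14, OTU2, OTU22, OTU24, OTU27, OTU32, OTU36, OTU38, OTU4, OTU41, OTU42, OTU44, OTU59, OTU6, OTU61, OTU62, OTU63, OTU64, OTU71, OTU72, OTU9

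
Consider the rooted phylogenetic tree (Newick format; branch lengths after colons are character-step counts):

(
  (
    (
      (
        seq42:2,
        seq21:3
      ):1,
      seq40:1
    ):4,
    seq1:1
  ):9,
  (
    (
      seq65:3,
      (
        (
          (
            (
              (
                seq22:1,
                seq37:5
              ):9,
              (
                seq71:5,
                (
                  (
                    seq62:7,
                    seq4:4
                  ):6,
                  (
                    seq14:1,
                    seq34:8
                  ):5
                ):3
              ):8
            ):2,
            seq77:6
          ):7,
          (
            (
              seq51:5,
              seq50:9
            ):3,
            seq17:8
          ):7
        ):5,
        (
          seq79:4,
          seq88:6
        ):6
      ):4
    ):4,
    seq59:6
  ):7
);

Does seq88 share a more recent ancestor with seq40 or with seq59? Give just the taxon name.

The MRCA of seq88 and seq59 subtends ((seq65,(((((seq22,seq37),(seq71,((seq62,seq4),(seq14,seq34)))),seq77),((seq51,seq50),seq17)),(seq79,seq88))),seq59) (15 taxa).
The MRCA of seq88 and seq40 is the root, subtending the entire tree (19 taxa).
The first is nested inside the second, so seq88 shares a more recent common ancestor with seq59.

seq59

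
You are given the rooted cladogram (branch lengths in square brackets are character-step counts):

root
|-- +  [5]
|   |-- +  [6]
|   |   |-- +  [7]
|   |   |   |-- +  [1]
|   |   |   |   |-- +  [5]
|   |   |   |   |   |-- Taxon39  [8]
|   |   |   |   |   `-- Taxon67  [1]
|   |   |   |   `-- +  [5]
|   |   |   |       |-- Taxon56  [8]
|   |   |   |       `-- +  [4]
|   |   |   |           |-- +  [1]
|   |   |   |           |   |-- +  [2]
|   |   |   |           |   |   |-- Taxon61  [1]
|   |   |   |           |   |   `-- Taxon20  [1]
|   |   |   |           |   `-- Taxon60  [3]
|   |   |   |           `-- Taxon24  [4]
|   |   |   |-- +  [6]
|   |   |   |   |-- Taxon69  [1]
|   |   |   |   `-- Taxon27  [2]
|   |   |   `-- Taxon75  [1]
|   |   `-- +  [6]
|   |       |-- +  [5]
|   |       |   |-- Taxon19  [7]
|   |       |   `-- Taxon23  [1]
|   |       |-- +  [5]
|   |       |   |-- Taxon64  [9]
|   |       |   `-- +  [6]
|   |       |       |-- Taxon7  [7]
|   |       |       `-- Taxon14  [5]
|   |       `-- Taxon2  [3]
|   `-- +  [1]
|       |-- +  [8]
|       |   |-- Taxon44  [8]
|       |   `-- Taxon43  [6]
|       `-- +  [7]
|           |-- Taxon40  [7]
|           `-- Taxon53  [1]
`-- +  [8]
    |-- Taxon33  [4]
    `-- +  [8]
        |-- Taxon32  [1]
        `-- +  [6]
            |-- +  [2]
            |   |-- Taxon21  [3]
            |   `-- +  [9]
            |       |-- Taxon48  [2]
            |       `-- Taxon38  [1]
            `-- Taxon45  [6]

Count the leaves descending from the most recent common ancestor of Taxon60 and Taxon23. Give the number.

The MRCA of Taxon60 and Taxon23 is the node subtending ((((Taxon39,Taxon67),(Taxon56,(((Taxon61,Taxon20),Taxon60),Taxon24))),(Taxon69,Taxon27),Taxon75),((Taxon19,Taxon23),(Taxon64,(Taxon7,Taxon14)),Taxon2)).
That clade contains 16 terminal taxa: Taxon14, Taxon19, Taxon2, Taxon20, Taxon23, Taxon24, Taxon27, Taxon39, Taxon56, Taxon60, Taxon61, Taxon64, Taxon67, Taxon69, Taxon7, Taxon75.

16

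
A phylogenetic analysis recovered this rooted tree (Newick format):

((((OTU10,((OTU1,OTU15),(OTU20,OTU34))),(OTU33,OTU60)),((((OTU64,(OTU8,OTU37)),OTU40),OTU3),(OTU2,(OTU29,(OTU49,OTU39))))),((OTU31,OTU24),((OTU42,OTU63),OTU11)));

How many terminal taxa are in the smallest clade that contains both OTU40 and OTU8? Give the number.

4

The MRCA of OTU40 and OTU8 is the node subtending ((OTU64,(OTU8,OTU37)),OTU40).
That clade contains 4 terminal taxa: OTU37, OTU40, OTU64, OTU8.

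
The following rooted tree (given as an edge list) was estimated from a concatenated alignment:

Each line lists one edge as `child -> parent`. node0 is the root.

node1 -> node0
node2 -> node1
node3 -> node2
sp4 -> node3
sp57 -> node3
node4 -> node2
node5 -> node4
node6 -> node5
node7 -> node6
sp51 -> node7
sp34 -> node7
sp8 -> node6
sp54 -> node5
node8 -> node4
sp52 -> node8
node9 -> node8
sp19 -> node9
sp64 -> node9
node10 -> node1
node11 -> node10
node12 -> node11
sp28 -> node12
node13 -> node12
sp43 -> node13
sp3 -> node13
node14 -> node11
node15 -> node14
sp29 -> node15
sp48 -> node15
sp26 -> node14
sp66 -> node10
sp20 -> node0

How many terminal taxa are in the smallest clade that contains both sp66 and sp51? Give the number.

The MRCA of sp66 and sp51 is the node subtending (((sp4,sp57),((((sp51,sp34),sp8),sp54),(sp52,(sp19,sp64)))),(((sp28,(sp43,sp3)),((sp29,sp48),sp26)),sp66)).
That clade contains 16 terminal taxa: sp19, sp26, sp28, sp29, sp3, sp34, sp4, sp43, sp48, sp51, sp52, sp54, sp57, sp64, sp66, sp8.

16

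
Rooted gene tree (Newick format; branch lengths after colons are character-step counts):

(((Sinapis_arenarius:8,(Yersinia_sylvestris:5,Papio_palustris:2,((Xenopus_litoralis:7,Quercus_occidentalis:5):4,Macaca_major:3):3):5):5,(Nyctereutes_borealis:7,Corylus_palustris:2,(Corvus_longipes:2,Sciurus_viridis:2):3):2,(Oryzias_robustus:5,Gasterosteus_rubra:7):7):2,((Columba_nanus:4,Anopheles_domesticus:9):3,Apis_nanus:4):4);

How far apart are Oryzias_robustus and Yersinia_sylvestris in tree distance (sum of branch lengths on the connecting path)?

The path runs Oryzias_robustus → … → MRCA → … → Yersinia_sylvestris; the MRCA is the node subtending ((Sinapis_arenarius,(Yersinia_sylvestris,Papio_palustris,((Xenopus_litoralis,Quercus_occidentalis),Macaca_major))),(Nyctereutes_borealis,Corylus_palustris,(Corvus_longipes,Sciurus_viridis)),(Oryzias_robustus,Gasterosteus_rubra)).
Branch lengths along that path: 5 + 7 + 5 + 5 + 5 = 27.

27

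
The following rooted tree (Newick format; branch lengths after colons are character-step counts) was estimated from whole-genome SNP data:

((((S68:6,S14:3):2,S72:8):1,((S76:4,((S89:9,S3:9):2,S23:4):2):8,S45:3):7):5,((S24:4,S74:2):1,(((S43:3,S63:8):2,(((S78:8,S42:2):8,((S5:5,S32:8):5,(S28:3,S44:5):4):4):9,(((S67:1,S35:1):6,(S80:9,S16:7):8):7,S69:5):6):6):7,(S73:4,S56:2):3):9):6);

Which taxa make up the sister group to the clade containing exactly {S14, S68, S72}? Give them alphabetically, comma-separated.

S23, S3, S45, S76, S89

The clade containing exactly {S14, S68, S72} attaches to the tree at the node subtending (((S68,S14),S72),((S76,((S89,S3),S23)),S45)).
The other lineage descending from that same node — the sister group — is ((S76,((S89,S3),S23)),S45); its 5 tips in alphabetical order are the answer.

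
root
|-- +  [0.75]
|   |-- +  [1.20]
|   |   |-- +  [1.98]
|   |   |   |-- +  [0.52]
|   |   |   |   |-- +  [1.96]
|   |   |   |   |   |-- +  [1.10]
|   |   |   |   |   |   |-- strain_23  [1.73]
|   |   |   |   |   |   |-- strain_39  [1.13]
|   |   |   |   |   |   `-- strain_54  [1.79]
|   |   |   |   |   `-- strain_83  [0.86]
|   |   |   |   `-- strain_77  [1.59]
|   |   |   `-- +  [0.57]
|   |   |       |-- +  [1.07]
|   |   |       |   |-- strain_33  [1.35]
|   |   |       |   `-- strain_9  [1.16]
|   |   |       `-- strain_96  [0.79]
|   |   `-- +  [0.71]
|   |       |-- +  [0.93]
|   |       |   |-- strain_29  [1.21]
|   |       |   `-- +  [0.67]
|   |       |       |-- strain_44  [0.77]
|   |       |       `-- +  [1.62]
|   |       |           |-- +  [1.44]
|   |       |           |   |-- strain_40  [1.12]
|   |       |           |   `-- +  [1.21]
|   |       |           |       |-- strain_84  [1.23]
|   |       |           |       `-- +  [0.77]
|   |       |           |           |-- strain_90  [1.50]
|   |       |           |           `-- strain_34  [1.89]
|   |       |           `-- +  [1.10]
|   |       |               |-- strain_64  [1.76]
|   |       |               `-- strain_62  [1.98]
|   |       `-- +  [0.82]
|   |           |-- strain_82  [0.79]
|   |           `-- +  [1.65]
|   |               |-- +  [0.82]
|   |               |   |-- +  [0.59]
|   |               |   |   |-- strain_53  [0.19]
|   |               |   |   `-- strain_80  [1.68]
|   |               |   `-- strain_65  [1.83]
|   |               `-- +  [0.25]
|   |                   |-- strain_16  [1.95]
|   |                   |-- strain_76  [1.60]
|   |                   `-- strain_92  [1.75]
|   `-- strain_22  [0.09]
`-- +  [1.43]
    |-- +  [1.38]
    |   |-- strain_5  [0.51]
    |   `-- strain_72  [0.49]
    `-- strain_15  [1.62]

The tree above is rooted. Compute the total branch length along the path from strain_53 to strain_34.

The path runs strain_53 → … → MRCA → … → strain_34; the MRCA is the node subtending ((strain_29,(strain_44,((strain_40,(strain_84,(strain_90,strain_34))),(strain_64,strain_62)))),(strain_82,(((strain_53,strain_80),strain_65),(strain_16,strain_76,strain_92)))).
Branch lengths along that path: 0.19 + 0.59 + 0.82 + 1.65 + 0.82 + 0.93 + 0.67 + 1.62 + 1.44 + 1.21 + 0.77 + 1.89 = 12.60.

12.60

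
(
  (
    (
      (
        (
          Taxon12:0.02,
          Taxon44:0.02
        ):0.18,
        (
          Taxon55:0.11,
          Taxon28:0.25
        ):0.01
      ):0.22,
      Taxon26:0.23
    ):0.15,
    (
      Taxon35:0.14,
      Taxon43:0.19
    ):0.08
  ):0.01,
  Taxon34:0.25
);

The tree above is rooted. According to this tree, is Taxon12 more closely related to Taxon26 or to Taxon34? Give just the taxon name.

Taxon26

The MRCA of Taxon12 and Taxon26 subtends (((Taxon12,Taxon44),(Taxon55,Taxon28)),Taxon26) (5 taxa).
The MRCA of Taxon12 and Taxon34 is the root, subtending the entire tree (8 taxa).
The first is nested inside the second, so Taxon12 shares a more recent common ancestor with Taxon26.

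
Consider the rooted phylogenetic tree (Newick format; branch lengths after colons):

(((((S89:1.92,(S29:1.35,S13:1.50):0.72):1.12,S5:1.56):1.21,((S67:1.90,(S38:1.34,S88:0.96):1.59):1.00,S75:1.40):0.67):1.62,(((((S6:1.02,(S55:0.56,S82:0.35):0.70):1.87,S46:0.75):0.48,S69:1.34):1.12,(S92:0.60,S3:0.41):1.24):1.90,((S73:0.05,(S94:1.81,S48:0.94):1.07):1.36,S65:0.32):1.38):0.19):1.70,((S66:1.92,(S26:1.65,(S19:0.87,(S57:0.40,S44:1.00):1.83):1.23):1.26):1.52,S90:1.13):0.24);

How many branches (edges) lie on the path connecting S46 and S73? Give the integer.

The MRCA of S46 and S73 is the node subtending (((((S6,(S55,S82)),S46),S69),(S92,S3)),((S73,(S94,S48)),S65)).
From S46 up to that node: 4 branches. From S73 up to the same node: 3 branches. Total: 4 + 3 = 7.

7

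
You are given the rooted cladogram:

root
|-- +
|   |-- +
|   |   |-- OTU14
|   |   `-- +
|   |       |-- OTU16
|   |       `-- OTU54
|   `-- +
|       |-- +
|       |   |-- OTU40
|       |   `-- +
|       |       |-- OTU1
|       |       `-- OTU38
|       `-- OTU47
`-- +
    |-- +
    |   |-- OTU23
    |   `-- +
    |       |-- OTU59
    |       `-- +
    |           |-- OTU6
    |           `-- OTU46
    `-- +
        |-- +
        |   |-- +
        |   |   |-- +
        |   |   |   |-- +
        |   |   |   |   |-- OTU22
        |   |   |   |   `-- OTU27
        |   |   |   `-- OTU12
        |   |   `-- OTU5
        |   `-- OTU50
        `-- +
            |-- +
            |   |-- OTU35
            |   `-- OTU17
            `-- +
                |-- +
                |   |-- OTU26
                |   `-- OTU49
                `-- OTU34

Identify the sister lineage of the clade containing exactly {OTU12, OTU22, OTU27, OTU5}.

OTU50

The clade containing exactly {OTU12, OTU22, OTU27, OTU5} attaches to the tree at the node subtending ((((OTU22,OTU27),OTU12),OTU5),OTU50).
The other lineage descending from that same node — the sister group — is the single tip OTU50.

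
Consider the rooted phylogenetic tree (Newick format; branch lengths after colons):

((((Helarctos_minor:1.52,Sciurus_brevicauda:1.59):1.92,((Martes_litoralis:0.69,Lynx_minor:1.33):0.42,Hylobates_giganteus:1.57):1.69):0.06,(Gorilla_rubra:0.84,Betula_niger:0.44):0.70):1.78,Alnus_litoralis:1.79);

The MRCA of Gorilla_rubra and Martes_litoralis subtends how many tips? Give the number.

7

The MRCA of Gorilla_rubra and Martes_litoralis is the node subtending (((Helarctos_minor,Sciurus_brevicauda),((Martes_litoralis,Lynx_minor),Hylobates_giganteus)),(Gorilla_rubra,Betula_niger)).
That clade contains 7 terminal taxa: Betula_niger, Gorilla_rubra, Helarctos_minor, Hylobates_giganteus, Lynx_minor, Martes_litoralis, Sciurus_brevicauda.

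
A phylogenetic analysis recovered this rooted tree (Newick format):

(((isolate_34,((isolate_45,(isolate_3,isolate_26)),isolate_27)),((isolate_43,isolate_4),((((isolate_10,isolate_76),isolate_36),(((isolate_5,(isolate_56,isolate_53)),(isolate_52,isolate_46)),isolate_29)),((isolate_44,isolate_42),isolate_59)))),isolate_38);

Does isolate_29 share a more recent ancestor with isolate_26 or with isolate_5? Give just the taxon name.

isolate_5

The MRCA of isolate_29 and isolate_5 subtends (((isolate_5,(isolate_56,isolate_53)),(isolate_52,isolate_46)),isolate_29) (6 taxa).
The MRCA of isolate_29 and isolate_26 subtends ((isolate_34,((isolate_45,(isolate_3,isolate_26)),isolate_27)),((isolate_43,isolate_4),((((isolate_10,isolate_76),isolate_36),(((isolate_5,(isolate_56,isolate_53)),(isolate_52,isolate_46)),isolate_29)),((isolate_44,isolate_42),isolate_59)))) (19 taxa).
The first is nested inside the second, so isolate_29 shares a more recent common ancestor with isolate_5.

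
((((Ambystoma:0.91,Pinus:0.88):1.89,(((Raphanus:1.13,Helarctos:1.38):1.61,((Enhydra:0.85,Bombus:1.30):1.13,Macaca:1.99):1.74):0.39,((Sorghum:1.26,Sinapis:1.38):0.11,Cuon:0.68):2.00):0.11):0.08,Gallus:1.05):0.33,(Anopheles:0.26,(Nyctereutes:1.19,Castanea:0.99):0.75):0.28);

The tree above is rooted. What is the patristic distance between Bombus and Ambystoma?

7.47

The path runs Bombus → … → MRCA → … → Ambystoma; the MRCA is the node subtending ((Ambystoma,Pinus),(((Raphanus,Helarctos),((Enhydra,Bombus),Macaca)),((Sorghum,Sinapis),Cuon))).
Branch lengths along that path: 1.30 + 1.13 + 1.74 + 0.39 + 0.11 + 1.89 + 0.91 = 7.47.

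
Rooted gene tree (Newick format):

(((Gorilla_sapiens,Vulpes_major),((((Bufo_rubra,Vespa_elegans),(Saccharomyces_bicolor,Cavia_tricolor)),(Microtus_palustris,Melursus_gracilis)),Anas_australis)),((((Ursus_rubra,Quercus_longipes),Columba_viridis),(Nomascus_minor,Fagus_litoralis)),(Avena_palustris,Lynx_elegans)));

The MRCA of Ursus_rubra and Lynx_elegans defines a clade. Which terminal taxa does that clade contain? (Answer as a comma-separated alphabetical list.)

Avena_palustris, Columba_viridis, Fagus_litoralis, Lynx_elegans, Nomascus_minor, Quercus_longipes, Ursus_rubra

Tracing Ursus_rubra: it sits inside (Ursus_rubra,Quercus_longipes).
Tracing Lynx_elegans: it sits inside (Avena_palustris,Lynx_elegans).
The smallest clade enclosing both is ((((Ursus_rubra,Quercus_longipes),Columba_viridis),(Nomascus_minor,Fagus_litoralis)),(Avena_palustris,Lynx_elegans)); the answer is its 7 terminal taxa in alphabetical order.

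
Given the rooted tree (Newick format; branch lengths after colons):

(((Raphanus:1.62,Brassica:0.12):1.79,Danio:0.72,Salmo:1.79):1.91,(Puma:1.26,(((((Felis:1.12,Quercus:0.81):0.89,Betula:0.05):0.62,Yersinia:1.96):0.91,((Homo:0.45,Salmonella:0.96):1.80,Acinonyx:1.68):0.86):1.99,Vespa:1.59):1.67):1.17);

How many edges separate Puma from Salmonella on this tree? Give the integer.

6

The MRCA of Puma and Salmonella is the node subtending (Puma,(((((Felis,Quercus),Betula),Yersinia),((Homo,Salmonella),Acinonyx)),Vespa)).
From Puma up to that node: 1 branch. From Salmonella up to the same node: 5 branches. Total: 1 + 5 = 6.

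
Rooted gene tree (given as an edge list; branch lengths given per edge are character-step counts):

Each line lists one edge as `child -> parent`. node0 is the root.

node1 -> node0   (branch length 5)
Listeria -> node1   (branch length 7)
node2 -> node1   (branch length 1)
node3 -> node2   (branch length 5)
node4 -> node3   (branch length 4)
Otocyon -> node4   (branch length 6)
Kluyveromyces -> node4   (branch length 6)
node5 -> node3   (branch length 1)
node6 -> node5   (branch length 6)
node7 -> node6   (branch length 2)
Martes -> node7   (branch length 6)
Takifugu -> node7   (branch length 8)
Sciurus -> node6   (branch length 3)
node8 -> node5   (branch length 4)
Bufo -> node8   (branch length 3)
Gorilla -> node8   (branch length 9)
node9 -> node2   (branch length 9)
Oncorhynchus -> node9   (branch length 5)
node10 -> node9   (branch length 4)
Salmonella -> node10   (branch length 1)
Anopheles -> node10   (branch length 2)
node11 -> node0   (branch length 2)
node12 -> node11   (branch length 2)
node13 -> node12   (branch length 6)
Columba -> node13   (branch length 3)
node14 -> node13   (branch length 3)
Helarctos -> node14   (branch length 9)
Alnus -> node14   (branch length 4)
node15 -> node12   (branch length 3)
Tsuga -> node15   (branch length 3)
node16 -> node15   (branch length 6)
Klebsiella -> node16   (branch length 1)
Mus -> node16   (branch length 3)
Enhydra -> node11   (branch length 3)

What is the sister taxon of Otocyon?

Kluyveromyces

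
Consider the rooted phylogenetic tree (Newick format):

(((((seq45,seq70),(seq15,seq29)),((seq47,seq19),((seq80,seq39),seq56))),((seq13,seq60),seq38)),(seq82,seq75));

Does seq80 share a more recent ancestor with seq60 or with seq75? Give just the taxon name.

seq60

The MRCA of seq80 and seq60 subtends ((((seq45,seq70),(seq15,seq29)),((seq47,seq19),((seq80,seq39),seq56))),((seq13,seq60),seq38)) (12 taxa).
The MRCA of seq80 and seq75 is the root, subtending the entire tree (14 taxa).
The first is nested inside the second, so seq80 shares a more recent common ancestor with seq60.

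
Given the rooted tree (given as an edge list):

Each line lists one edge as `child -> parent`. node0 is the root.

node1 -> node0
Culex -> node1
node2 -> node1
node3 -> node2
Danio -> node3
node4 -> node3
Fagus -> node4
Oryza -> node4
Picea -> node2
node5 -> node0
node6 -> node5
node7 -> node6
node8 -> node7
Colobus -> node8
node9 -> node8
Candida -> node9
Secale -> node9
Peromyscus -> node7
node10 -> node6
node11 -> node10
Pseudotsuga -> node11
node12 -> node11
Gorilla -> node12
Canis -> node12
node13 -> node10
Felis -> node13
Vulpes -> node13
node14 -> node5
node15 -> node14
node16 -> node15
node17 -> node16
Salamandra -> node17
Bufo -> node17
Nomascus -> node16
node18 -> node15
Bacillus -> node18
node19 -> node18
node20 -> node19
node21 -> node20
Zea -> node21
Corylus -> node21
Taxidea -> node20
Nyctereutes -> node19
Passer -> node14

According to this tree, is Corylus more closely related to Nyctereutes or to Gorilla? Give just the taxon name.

Nyctereutes

The MRCA of Corylus and Nyctereutes subtends (((Zea,Corylus),Taxidea),Nyctereutes) (4 taxa).
The MRCA of Corylus and Gorilla subtends ((((Colobus,(Candida,Secale)),Peromyscus),((Pseudotsuga,(Gorilla,Canis)),(Felis,Vulpes))),((((Salamandra,Bufo),Nomascus),(Bacillus,(((Zea,Corylus),Taxidea),Nyctereutes))),Passer)) (18 taxa).
The first is nested inside the second, so Corylus shares a more recent common ancestor with Nyctereutes.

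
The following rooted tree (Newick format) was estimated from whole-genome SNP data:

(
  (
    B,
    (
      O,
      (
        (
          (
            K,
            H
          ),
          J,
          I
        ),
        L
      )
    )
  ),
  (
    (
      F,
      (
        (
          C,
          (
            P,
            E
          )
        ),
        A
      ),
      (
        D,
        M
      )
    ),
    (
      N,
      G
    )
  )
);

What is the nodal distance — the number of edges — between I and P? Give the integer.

11

The MRCA of I and P is the root of the tree.
From I up to that node: 5 branches. From P up to the same node: 6 branches. Total: 5 + 6 = 11.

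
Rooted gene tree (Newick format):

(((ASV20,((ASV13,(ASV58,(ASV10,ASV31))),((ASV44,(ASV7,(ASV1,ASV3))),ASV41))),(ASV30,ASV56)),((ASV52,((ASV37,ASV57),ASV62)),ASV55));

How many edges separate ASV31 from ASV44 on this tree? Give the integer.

The MRCA of ASV31 and ASV44 is the node subtending ((ASV13,(ASV58,(ASV10,ASV31))),((ASV44,(ASV7,(ASV1,ASV3))),ASV41)).
From ASV31 up to that node: 4 branches. From ASV44 up to the same node: 3 branches. Total: 4 + 3 = 7.

7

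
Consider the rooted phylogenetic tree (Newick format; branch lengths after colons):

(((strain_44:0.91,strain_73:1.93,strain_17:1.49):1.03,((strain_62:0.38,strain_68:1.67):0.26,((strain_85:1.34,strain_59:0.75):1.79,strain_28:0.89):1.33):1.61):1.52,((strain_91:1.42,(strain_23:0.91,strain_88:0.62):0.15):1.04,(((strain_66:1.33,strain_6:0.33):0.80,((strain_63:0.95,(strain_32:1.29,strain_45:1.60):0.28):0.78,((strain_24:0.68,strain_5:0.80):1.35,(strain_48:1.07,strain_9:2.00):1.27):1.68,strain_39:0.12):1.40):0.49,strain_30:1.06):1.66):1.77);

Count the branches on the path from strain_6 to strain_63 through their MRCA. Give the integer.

5

The MRCA of strain_6 and strain_63 is the node subtending ((strain_66,strain_6),((strain_63,(strain_32,strain_45)),((strain_24,strain_5),(strain_48,strain_9)),strain_39)).
From strain_6 up to that node: 2 branches. From strain_63 up to the same node: 3 branches. Total: 2 + 3 = 5.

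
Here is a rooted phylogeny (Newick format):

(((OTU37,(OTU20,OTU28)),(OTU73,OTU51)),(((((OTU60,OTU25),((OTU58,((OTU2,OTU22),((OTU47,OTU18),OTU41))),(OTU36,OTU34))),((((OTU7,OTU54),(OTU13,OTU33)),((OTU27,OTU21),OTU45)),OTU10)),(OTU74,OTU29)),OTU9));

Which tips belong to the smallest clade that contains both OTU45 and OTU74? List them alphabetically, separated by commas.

Tracing OTU45: it sits inside ((OTU27,OTU21),OTU45).
Tracing OTU74: it sits inside (OTU74,OTU29).
The smallest clade enclosing both is ((((OTU60,OTU25),((OTU58,((OTU2,OTU22),((OTU47,OTU18),OTU41))),(OTU36,OTU34))),((((OTU7,OTU54),(OTU13,OTU33)),((OTU27,OTU21),OTU45)),OTU10)),(OTU74,OTU29)); the answer is its 20 terminal taxa in alphabetical order.

OTU10, OTU13, OTU18, OTU2, OTU21, OTU22, OTU25, OTU27, OTU29, OTU33, OTU34, OTU36, OTU41, OTU45, OTU47, OTU54, OTU58, OTU60, OTU7, OTU74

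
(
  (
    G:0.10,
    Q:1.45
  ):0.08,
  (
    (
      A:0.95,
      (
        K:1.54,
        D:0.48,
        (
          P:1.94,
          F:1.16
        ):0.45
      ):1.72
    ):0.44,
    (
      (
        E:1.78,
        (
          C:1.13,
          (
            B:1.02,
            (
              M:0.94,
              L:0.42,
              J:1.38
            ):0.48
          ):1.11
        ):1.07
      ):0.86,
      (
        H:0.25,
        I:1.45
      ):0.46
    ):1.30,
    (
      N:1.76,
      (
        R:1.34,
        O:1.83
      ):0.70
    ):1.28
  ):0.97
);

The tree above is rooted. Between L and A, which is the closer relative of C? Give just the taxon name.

L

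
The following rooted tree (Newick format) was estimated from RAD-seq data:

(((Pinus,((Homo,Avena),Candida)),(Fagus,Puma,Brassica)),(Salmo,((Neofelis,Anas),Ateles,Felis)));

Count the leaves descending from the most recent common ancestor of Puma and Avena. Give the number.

The MRCA of Puma and Avena is the node subtending ((Pinus,((Homo,Avena),Candida)),(Fagus,Puma,Brassica)).
That clade contains 7 terminal taxa: Avena, Brassica, Candida, Fagus, Homo, Pinus, Puma.

7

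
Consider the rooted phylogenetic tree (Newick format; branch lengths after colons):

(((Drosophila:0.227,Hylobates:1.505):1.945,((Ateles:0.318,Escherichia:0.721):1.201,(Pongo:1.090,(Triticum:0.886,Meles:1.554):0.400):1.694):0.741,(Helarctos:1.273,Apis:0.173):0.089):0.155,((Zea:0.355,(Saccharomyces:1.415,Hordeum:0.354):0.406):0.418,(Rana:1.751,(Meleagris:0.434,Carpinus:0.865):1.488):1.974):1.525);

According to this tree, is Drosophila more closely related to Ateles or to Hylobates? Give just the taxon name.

Hylobates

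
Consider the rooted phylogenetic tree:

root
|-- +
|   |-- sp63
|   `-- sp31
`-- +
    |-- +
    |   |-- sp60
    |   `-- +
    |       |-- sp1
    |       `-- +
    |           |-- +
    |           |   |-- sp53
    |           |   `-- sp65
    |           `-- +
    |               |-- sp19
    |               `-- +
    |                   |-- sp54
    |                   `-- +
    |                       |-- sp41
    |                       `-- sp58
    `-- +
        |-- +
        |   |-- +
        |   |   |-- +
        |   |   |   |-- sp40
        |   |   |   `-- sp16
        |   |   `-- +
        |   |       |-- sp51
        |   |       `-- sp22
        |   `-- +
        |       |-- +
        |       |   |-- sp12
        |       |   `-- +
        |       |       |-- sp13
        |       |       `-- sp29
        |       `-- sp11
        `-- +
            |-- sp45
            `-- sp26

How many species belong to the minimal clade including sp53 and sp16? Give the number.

18

The MRCA of sp53 and sp16 is the node subtending ((sp60,(sp1,((sp53,sp65),(sp19,(sp54,(sp41,sp58)))))),((((sp40,sp16),(sp51,sp22)),((sp12,(sp13,sp29)),sp11)),(sp45,sp26))).
That clade contains 18 terminal taxa: sp1, sp11, sp12, sp13, sp16, sp19, sp22, sp26, sp29, sp40, sp41, sp45, sp51, sp53, sp54, sp58, sp60, sp65.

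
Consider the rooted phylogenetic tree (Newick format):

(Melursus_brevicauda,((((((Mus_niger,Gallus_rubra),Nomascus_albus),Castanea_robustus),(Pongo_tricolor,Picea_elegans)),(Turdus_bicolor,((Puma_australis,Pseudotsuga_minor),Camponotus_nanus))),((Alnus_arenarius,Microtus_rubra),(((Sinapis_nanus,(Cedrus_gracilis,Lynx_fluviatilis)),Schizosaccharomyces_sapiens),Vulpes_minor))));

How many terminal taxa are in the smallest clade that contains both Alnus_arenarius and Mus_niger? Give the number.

17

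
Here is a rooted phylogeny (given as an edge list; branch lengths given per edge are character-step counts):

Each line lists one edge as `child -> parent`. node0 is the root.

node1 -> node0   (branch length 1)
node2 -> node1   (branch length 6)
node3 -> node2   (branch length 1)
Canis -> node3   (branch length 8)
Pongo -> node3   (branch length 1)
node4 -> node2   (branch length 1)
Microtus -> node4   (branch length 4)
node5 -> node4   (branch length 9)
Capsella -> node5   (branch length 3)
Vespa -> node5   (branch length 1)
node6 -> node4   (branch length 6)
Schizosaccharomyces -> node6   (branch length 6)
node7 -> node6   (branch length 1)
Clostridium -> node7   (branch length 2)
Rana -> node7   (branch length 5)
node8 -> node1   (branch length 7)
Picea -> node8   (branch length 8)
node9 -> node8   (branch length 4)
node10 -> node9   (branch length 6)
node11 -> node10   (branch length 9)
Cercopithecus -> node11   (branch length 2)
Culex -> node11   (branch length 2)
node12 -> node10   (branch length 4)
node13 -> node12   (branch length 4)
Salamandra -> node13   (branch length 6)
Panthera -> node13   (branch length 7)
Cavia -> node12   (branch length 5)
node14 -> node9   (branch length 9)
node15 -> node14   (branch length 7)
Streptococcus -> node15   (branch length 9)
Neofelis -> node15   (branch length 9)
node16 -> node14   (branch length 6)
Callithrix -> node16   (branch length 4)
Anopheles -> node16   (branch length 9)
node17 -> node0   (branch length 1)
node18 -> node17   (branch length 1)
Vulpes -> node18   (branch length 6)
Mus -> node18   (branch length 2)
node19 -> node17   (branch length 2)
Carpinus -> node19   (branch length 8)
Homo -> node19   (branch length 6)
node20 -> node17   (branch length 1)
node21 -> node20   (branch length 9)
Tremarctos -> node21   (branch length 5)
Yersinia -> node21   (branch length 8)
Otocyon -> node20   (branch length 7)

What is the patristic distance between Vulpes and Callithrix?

The path runs Vulpes → … → MRCA → … → Callithrix; the MRCA is the root of the tree.
Branch lengths along that path: 6 + 1 + 1 + 1 + 7 + 4 + 9 + 6 + 4 = 39.

39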